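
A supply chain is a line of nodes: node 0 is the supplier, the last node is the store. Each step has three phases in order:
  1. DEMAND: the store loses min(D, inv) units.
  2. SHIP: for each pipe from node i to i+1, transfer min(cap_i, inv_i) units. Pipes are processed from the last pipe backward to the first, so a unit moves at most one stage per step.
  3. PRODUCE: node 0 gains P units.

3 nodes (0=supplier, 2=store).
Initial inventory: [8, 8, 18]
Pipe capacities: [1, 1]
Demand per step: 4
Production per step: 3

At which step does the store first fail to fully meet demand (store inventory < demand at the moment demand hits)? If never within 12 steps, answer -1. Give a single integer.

Step 1: demand=4,sold=4 ship[1->2]=1 ship[0->1]=1 prod=3 -> [10 8 15]
Step 2: demand=4,sold=4 ship[1->2]=1 ship[0->1]=1 prod=3 -> [12 8 12]
Step 3: demand=4,sold=4 ship[1->2]=1 ship[0->1]=1 prod=3 -> [14 8 9]
Step 4: demand=4,sold=4 ship[1->2]=1 ship[0->1]=1 prod=3 -> [16 8 6]
Step 5: demand=4,sold=4 ship[1->2]=1 ship[0->1]=1 prod=3 -> [18 8 3]
Step 6: demand=4,sold=3 ship[1->2]=1 ship[0->1]=1 prod=3 -> [20 8 1]
Step 7: demand=4,sold=1 ship[1->2]=1 ship[0->1]=1 prod=3 -> [22 8 1]
Step 8: demand=4,sold=1 ship[1->2]=1 ship[0->1]=1 prod=3 -> [24 8 1]
Step 9: demand=4,sold=1 ship[1->2]=1 ship[0->1]=1 prod=3 -> [26 8 1]
Step 10: demand=4,sold=1 ship[1->2]=1 ship[0->1]=1 prod=3 -> [28 8 1]
Step 11: demand=4,sold=1 ship[1->2]=1 ship[0->1]=1 prod=3 -> [30 8 1]
Step 12: demand=4,sold=1 ship[1->2]=1 ship[0->1]=1 prod=3 -> [32 8 1]
First stockout at step 6

6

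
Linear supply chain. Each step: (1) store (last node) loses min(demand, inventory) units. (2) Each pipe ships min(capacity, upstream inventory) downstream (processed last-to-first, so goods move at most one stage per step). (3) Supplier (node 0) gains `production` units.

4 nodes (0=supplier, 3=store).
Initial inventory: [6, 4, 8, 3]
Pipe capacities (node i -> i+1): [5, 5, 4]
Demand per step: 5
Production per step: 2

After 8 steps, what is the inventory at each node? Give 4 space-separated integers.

Step 1: demand=5,sold=3 ship[2->3]=4 ship[1->2]=4 ship[0->1]=5 prod=2 -> inv=[3 5 8 4]
Step 2: demand=5,sold=4 ship[2->3]=4 ship[1->2]=5 ship[0->1]=3 prod=2 -> inv=[2 3 9 4]
Step 3: demand=5,sold=4 ship[2->3]=4 ship[1->2]=3 ship[0->1]=2 prod=2 -> inv=[2 2 8 4]
Step 4: demand=5,sold=4 ship[2->3]=4 ship[1->2]=2 ship[0->1]=2 prod=2 -> inv=[2 2 6 4]
Step 5: demand=5,sold=4 ship[2->3]=4 ship[1->2]=2 ship[0->1]=2 prod=2 -> inv=[2 2 4 4]
Step 6: demand=5,sold=4 ship[2->3]=4 ship[1->2]=2 ship[0->1]=2 prod=2 -> inv=[2 2 2 4]
Step 7: demand=5,sold=4 ship[2->3]=2 ship[1->2]=2 ship[0->1]=2 prod=2 -> inv=[2 2 2 2]
Step 8: demand=5,sold=2 ship[2->3]=2 ship[1->2]=2 ship[0->1]=2 prod=2 -> inv=[2 2 2 2]

2 2 2 2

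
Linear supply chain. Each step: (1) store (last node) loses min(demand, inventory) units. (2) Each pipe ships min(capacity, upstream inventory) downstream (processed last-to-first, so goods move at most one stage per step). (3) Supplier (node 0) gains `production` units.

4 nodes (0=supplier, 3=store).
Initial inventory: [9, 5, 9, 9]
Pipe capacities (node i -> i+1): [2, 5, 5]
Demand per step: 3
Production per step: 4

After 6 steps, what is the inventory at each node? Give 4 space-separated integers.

Step 1: demand=3,sold=3 ship[2->3]=5 ship[1->2]=5 ship[0->1]=2 prod=4 -> inv=[11 2 9 11]
Step 2: demand=3,sold=3 ship[2->3]=5 ship[1->2]=2 ship[0->1]=2 prod=4 -> inv=[13 2 6 13]
Step 3: demand=3,sold=3 ship[2->3]=5 ship[1->2]=2 ship[0->1]=2 prod=4 -> inv=[15 2 3 15]
Step 4: demand=3,sold=3 ship[2->3]=3 ship[1->2]=2 ship[0->1]=2 prod=4 -> inv=[17 2 2 15]
Step 5: demand=3,sold=3 ship[2->3]=2 ship[1->2]=2 ship[0->1]=2 prod=4 -> inv=[19 2 2 14]
Step 6: demand=3,sold=3 ship[2->3]=2 ship[1->2]=2 ship[0->1]=2 prod=4 -> inv=[21 2 2 13]

21 2 2 13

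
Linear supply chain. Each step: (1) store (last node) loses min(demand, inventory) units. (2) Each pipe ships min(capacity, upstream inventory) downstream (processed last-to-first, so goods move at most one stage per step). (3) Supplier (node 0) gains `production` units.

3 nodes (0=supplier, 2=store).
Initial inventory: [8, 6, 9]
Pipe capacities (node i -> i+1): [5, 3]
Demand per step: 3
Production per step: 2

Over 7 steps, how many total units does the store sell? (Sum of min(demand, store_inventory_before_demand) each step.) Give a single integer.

Answer: 21

Derivation:
Step 1: sold=3 (running total=3) -> [5 8 9]
Step 2: sold=3 (running total=6) -> [2 10 9]
Step 3: sold=3 (running total=9) -> [2 9 9]
Step 4: sold=3 (running total=12) -> [2 8 9]
Step 5: sold=3 (running total=15) -> [2 7 9]
Step 6: sold=3 (running total=18) -> [2 6 9]
Step 7: sold=3 (running total=21) -> [2 5 9]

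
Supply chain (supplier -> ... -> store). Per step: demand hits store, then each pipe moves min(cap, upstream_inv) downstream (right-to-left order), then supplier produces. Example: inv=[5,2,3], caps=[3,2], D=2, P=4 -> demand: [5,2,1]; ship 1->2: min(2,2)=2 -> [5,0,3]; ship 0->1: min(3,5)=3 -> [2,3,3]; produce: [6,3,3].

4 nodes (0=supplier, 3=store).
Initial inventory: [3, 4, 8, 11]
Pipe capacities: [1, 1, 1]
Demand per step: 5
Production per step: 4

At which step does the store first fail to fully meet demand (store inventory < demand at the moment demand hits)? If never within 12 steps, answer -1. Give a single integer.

Step 1: demand=5,sold=5 ship[2->3]=1 ship[1->2]=1 ship[0->1]=1 prod=4 -> [6 4 8 7]
Step 2: demand=5,sold=5 ship[2->3]=1 ship[1->2]=1 ship[0->1]=1 prod=4 -> [9 4 8 3]
Step 3: demand=5,sold=3 ship[2->3]=1 ship[1->2]=1 ship[0->1]=1 prod=4 -> [12 4 8 1]
Step 4: demand=5,sold=1 ship[2->3]=1 ship[1->2]=1 ship[0->1]=1 prod=4 -> [15 4 8 1]
Step 5: demand=5,sold=1 ship[2->3]=1 ship[1->2]=1 ship[0->1]=1 prod=4 -> [18 4 8 1]
Step 6: demand=5,sold=1 ship[2->3]=1 ship[1->2]=1 ship[0->1]=1 prod=4 -> [21 4 8 1]
Step 7: demand=5,sold=1 ship[2->3]=1 ship[1->2]=1 ship[0->1]=1 prod=4 -> [24 4 8 1]
Step 8: demand=5,sold=1 ship[2->3]=1 ship[1->2]=1 ship[0->1]=1 prod=4 -> [27 4 8 1]
Step 9: demand=5,sold=1 ship[2->3]=1 ship[1->2]=1 ship[0->1]=1 prod=4 -> [30 4 8 1]
Step 10: demand=5,sold=1 ship[2->3]=1 ship[1->2]=1 ship[0->1]=1 prod=4 -> [33 4 8 1]
Step 11: demand=5,sold=1 ship[2->3]=1 ship[1->2]=1 ship[0->1]=1 prod=4 -> [36 4 8 1]
Step 12: demand=5,sold=1 ship[2->3]=1 ship[1->2]=1 ship[0->1]=1 prod=4 -> [39 4 8 1]
First stockout at step 3

3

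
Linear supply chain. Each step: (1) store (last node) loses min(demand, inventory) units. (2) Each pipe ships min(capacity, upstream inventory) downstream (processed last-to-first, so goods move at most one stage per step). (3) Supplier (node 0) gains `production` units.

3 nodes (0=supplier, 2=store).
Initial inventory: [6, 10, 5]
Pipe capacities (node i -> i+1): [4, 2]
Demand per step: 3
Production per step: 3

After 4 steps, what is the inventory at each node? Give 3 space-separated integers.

Step 1: demand=3,sold=3 ship[1->2]=2 ship[0->1]=4 prod=3 -> inv=[5 12 4]
Step 2: demand=3,sold=3 ship[1->2]=2 ship[0->1]=4 prod=3 -> inv=[4 14 3]
Step 3: demand=3,sold=3 ship[1->2]=2 ship[0->1]=4 prod=3 -> inv=[3 16 2]
Step 4: demand=3,sold=2 ship[1->2]=2 ship[0->1]=3 prod=3 -> inv=[3 17 2]

3 17 2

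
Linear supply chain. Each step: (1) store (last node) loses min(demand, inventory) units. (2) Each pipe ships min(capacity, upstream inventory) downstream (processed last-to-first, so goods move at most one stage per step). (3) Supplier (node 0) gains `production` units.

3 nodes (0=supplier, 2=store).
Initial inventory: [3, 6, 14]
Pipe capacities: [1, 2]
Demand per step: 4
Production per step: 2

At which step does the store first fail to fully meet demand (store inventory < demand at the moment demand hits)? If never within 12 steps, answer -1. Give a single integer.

Step 1: demand=4,sold=4 ship[1->2]=2 ship[0->1]=1 prod=2 -> [4 5 12]
Step 2: demand=4,sold=4 ship[1->2]=2 ship[0->1]=1 prod=2 -> [5 4 10]
Step 3: demand=4,sold=4 ship[1->2]=2 ship[0->1]=1 prod=2 -> [6 3 8]
Step 4: demand=4,sold=4 ship[1->2]=2 ship[0->1]=1 prod=2 -> [7 2 6]
Step 5: demand=4,sold=4 ship[1->2]=2 ship[0->1]=1 prod=2 -> [8 1 4]
Step 6: demand=4,sold=4 ship[1->2]=1 ship[0->1]=1 prod=2 -> [9 1 1]
Step 7: demand=4,sold=1 ship[1->2]=1 ship[0->1]=1 prod=2 -> [10 1 1]
Step 8: demand=4,sold=1 ship[1->2]=1 ship[0->1]=1 prod=2 -> [11 1 1]
Step 9: demand=4,sold=1 ship[1->2]=1 ship[0->1]=1 prod=2 -> [12 1 1]
Step 10: demand=4,sold=1 ship[1->2]=1 ship[0->1]=1 prod=2 -> [13 1 1]
Step 11: demand=4,sold=1 ship[1->2]=1 ship[0->1]=1 prod=2 -> [14 1 1]
Step 12: demand=4,sold=1 ship[1->2]=1 ship[0->1]=1 prod=2 -> [15 1 1]
First stockout at step 7

7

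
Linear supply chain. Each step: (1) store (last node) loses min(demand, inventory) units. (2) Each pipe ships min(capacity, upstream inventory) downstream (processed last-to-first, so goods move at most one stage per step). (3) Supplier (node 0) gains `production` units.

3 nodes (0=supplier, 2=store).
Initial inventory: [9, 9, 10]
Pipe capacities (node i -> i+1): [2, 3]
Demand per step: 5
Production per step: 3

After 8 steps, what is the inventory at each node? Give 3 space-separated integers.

Step 1: demand=5,sold=5 ship[1->2]=3 ship[0->1]=2 prod=3 -> inv=[10 8 8]
Step 2: demand=5,sold=5 ship[1->2]=3 ship[0->1]=2 prod=3 -> inv=[11 7 6]
Step 3: demand=5,sold=5 ship[1->2]=3 ship[0->1]=2 prod=3 -> inv=[12 6 4]
Step 4: demand=5,sold=4 ship[1->2]=3 ship[0->1]=2 prod=3 -> inv=[13 5 3]
Step 5: demand=5,sold=3 ship[1->2]=3 ship[0->1]=2 prod=3 -> inv=[14 4 3]
Step 6: demand=5,sold=3 ship[1->2]=3 ship[0->1]=2 prod=3 -> inv=[15 3 3]
Step 7: demand=5,sold=3 ship[1->2]=3 ship[0->1]=2 prod=3 -> inv=[16 2 3]
Step 8: demand=5,sold=3 ship[1->2]=2 ship[0->1]=2 prod=3 -> inv=[17 2 2]

17 2 2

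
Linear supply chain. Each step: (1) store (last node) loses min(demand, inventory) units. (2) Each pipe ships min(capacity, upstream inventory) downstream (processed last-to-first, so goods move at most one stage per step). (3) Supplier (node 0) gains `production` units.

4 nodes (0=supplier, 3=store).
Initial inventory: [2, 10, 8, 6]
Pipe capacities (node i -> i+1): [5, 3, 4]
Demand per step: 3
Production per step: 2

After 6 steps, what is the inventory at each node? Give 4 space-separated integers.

Step 1: demand=3,sold=3 ship[2->3]=4 ship[1->2]=3 ship[0->1]=2 prod=2 -> inv=[2 9 7 7]
Step 2: demand=3,sold=3 ship[2->3]=4 ship[1->2]=3 ship[0->1]=2 prod=2 -> inv=[2 8 6 8]
Step 3: demand=3,sold=3 ship[2->3]=4 ship[1->2]=3 ship[0->1]=2 prod=2 -> inv=[2 7 5 9]
Step 4: demand=3,sold=3 ship[2->3]=4 ship[1->2]=3 ship[0->1]=2 prod=2 -> inv=[2 6 4 10]
Step 5: demand=3,sold=3 ship[2->3]=4 ship[1->2]=3 ship[0->1]=2 prod=2 -> inv=[2 5 3 11]
Step 6: demand=3,sold=3 ship[2->3]=3 ship[1->2]=3 ship[0->1]=2 prod=2 -> inv=[2 4 3 11]

2 4 3 11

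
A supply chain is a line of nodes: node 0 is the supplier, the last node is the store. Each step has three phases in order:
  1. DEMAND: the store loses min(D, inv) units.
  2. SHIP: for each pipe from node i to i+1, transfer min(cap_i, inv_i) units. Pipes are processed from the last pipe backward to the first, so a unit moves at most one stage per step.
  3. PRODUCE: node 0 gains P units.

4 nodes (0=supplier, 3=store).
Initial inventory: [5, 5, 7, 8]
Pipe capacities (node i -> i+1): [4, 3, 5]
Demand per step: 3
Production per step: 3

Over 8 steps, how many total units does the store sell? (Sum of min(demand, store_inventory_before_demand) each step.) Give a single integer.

Step 1: sold=3 (running total=3) -> [4 6 5 10]
Step 2: sold=3 (running total=6) -> [3 7 3 12]
Step 3: sold=3 (running total=9) -> [3 7 3 12]
Step 4: sold=3 (running total=12) -> [3 7 3 12]
Step 5: sold=3 (running total=15) -> [3 7 3 12]
Step 6: sold=3 (running total=18) -> [3 7 3 12]
Step 7: sold=3 (running total=21) -> [3 7 3 12]
Step 8: sold=3 (running total=24) -> [3 7 3 12]

Answer: 24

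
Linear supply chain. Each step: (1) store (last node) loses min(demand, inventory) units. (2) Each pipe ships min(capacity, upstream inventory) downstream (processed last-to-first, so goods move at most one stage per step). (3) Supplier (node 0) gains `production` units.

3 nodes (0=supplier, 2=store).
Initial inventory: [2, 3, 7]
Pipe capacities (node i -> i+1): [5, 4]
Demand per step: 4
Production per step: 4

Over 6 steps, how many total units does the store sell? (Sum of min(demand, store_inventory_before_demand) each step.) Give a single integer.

Step 1: sold=4 (running total=4) -> [4 2 6]
Step 2: sold=4 (running total=8) -> [4 4 4]
Step 3: sold=4 (running total=12) -> [4 4 4]
Step 4: sold=4 (running total=16) -> [4 4 4]
Step 5: sold=4 (running total=20) -> [4 4 4]
Step 6: sold=4 (running total=24) -> [4 4 4]

Answer: 24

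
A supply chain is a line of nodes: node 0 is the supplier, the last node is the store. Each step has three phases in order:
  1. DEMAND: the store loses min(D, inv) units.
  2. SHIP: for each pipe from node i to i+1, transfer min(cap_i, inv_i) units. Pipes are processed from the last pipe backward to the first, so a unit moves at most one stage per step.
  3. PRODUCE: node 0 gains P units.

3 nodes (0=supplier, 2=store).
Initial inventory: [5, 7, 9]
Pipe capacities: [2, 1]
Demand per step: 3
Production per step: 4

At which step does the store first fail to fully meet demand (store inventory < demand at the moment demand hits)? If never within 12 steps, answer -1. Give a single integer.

Step 1: demand=3,sold=3 ship[1->2]=1 ship[0->1]=2 prod=4 -> [7 8 7]
Step 2: demand=3,sold=3 ship[1->2]=1 ship[0->1]=2 prod=4 -> [9 9 5]
Step 3: demand=3,sold=3 ship[1->2]=1 ship[0->1]=2 prod=4 -> [11 10 3]
Step 4: demand=3,sold=3 ship[1->2]=1 ship[0->1]=2 prod=4 -> [13 11 1]
Step 5: demand=3,sold=1 ship[1->2]=1 ship[0->1]=2 prod=4 -> [15 12 1]
Step 6: demand=3,sold=1 ship[1->2]=1 ship[0->1]=2 prod=4 -> [17 13 1]
Step 7: demand=3,sold=1 ship[1->2]=1 ship[0->1]=2 prod=4 -> [19 14 1]
Step 8: demand=3,sold=1 ship[1->2]=1 ship[0->1]=2 prod=4 -> [21 15 1]
Step 9: demand=3,sold=1 ship[1->2]=1 ship[0->1]=2 prod=4 -> [23 16 1]
Step 10: demand=3,sold=1 ship[1->2]=1 ship[0->1]=2 prod=4 -> [25 17 1]
Step 11: demand=3,sold=1 ship[1->2]=1 ship[0->1]=2 prod=4 -> [27 18 1]
Step 12: demand=3,sold=1 ship[1->2]=1 ship[0->1]=2 prod=4 -> [29 19 1]
First stockout at step 5

5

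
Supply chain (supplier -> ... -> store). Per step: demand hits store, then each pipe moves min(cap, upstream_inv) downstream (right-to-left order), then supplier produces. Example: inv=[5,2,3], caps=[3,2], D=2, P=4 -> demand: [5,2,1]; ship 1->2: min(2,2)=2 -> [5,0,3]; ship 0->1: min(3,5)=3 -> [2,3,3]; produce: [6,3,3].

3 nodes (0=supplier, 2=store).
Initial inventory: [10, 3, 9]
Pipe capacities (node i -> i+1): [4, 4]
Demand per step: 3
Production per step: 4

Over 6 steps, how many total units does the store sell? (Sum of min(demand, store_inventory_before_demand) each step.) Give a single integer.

Answer: 18

Derivation:
Step 1: sold=3 (running total=3) -> [10 4 9]
Step 2: sold=3 (running total=6) -> [10 4 10]
Step 3: sold=3 (running total=9) -> [10 4 11]
Step 4: sold=3 (running total=12) -> [10 4 12]
Step 5: sold=3 (running total=15) -> [10 4 13]
Step 6: sold=3 (running total=18) -> [10 4 14]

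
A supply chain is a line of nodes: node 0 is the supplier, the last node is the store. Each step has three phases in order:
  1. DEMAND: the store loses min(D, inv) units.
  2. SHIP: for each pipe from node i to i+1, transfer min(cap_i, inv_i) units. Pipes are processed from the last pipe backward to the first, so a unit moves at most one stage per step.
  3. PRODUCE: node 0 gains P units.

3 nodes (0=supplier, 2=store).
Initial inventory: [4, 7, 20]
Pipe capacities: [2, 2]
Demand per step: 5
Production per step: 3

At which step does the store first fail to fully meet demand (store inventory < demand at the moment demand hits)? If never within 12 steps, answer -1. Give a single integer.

Step 1: demand=5,sold=5 ship[1->2]=2 ship[0->1]=2 prod=3 -> [5 7 17]
Step 2: demand=5,sold=5 ship[1->2]=2 ship[0->1]=2 prod=3 -> [6 7 14]
Step 3: demand=5,sold=5 ship[1->2]=2 ship[0->1]=2 prod=3 -> [7 7 11]
Step 4: demand=5,sold=5 ship[1->2]=2 ship[0->1]=2 prod=3 -> [8 7 8]
Step 5: demand=5,sold=5 ship[1->2]=2 ship[0->1]=2 prod=3 -> [9 7 5]
Step 6: demand=5,sold=5 ship[1->2]=2 ship[0->1]=2 prod=3 -> [10 7 2]
Step 7: demand=5,sold=2 ship[1->2]=2 ship[0->1]=2 prod=3 -> [11 7 2]
Step 8: demand=5,sold=2 ship[1->2]=2 ship[0->1]=2 prod=3 -> [12 7 2]
Step 9: demand=5,sold=2 ship[1->2]=2 ship[0->1]=2 prod=3 -> [13 7 2]
Step 10: demand=5,sold=2 ship[1->2]=2 ship[0->1]=2 prod=3 -> [14 7 2]
Step 11: demand=5,sold=2 ship[1->2]=2 ship[0->1]=2 prod=3 -> [15 7 2]
Step 12: demand=5,sold=2 ship[1->2]=2 ship[0->1]=2 prod=3 -> [16 7 2]
First stockout at step 7

7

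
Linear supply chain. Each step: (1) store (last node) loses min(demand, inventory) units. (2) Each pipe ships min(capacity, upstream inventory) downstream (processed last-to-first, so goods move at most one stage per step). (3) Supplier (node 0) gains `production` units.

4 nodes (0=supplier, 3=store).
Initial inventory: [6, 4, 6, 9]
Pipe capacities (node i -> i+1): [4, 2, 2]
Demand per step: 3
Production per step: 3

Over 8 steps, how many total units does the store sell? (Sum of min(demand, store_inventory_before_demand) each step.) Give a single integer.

Step 1: sold=3 (running total=3) -> [5 6 6 8]
Step 2: sold=3 (running total=6) -> [4 8 6 7]
Step 3: sold=3 (running total=9) -> [3 10 6 6]
Step 4: sold=3 (running total=12) -> [3 11 6 5]
Step 5: sold=3 (running total=15) -> [3 12 6 4]
Step 6: sold=3 (running total=18) -> [3 13 6 3]
Step 7: sold=3 (running total=21) -> [3 14 6 2]
Step 8: sold=2 (running total=23) -> [3 15 6 2]

Answer: 23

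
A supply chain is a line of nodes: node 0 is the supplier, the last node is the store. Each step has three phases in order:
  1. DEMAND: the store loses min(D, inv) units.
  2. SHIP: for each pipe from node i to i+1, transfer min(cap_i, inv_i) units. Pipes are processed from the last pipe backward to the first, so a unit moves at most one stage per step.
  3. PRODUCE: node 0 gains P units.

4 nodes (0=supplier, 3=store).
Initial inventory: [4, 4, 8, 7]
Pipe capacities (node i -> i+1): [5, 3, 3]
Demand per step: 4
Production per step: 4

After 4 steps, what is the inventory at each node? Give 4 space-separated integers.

Step 1: demand=4,sold=4 ship[2->3]=3 ship[1->2]=3 ship[0->1]=4 prod=4 -> inv=[4 5 8 6]
Step 2: demand=4,sold=4 ship[2->3]=3 ship[1->2]=3 ship[0->1]=4 prod=4 -> inv=[4 6 8 5]
Step 3: demand=4,sold=4 ship[2->3]=3 ship[1->2]=3 ship[0->1]=4 prod=4 -> inv=[4 7 8 4]
Step 4: demand=4,sold=4 ship[2->3]=3 ship[1->2]=3 ship[0->1]=4 prod=4 -> inv=[4 8 8 3]

4 8 8 3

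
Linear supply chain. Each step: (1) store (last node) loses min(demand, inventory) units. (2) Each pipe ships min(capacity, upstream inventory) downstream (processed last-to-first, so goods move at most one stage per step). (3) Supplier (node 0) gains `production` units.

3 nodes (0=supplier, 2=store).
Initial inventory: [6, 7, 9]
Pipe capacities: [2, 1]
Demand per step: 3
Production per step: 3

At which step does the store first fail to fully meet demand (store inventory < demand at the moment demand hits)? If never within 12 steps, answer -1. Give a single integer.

Step 1: demand=3,sold=3 ship[1->2]=1 ship[0->1]=2 prod=3 -> [7 8 7]
Step 2: demand=3,sold=3 ship[1->2]=1 ship[0->1]=2 prod=3 -> [8 9 5]
Step 3: demand=3,sold=3 ship[1->2]=1 ship[0->1]=2 prod=3 -> [9 10 3]
Step 4: demand=3,sold=3 ship[1->2]=1 ship[0->1]=2 prod=3 -> [10 11 1]
Step 5: demand=3,sold=1 ship[1->2]=1 ship[0->1]=2 prod=3 -> [11 12 1]
Step 6: demand=3,sold=1 ship[1->2]=1 ship[0->1]=2 prod=3 -> [12 13 1]
Step 7: demand=3,sold=1 ship[1->2]=1 ship[0->1]=2 prod=3 -> [13 14 1]
Step 8: demand=3,sold=1 ship[1->2]=1 ship[0->1]=2 prod=3 -> [14 15 1]
Step 9: demand=3,sold=1 ship[1->2]=1 ship[0->1]=2 prod=3 -> [15 16 1]
Step 10: demand=3,sold=1 ship[1->2]=1 ship[0->1]=2 prod=3 -> [16 17 1]
Step 11: demand=3,sold=1 ship[1->2]=1 ship[0->1]=2 prod=3 -> [17 18 1]
Step 12: demand=3,sold=1 ship[1->2]=1 ship[0->1]=2 prod=3 -> [18 19 1]
First stockout at step 5

5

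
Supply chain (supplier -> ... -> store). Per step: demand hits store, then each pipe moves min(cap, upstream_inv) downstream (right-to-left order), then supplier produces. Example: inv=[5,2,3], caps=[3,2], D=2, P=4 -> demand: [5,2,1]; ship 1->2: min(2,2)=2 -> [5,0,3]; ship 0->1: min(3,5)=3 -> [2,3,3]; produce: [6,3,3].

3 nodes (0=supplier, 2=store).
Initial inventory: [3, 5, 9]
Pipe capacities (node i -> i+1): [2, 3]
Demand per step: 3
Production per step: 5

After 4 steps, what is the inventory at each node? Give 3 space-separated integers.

Step 1: demand=3,sold=3 ship[1->2]=3 ship[0->1]=2 prod=5 -> inv=[6 4 9]
Step 2: demand=3,sold=3 ship[1->2]=3 ship[0->1]=2 prod=5 -> inv=[9 3 9]
Step 3: demand=3,sold=3 ship[1->2]=3 ship[0->1]=2 prod=5 -> inv=[12 2 9]
Step 4: demand=3,sold=3 ship[1->2]=2 ship[0->1]=2 prod=5 -> inv=[15 2 8]

15 2 8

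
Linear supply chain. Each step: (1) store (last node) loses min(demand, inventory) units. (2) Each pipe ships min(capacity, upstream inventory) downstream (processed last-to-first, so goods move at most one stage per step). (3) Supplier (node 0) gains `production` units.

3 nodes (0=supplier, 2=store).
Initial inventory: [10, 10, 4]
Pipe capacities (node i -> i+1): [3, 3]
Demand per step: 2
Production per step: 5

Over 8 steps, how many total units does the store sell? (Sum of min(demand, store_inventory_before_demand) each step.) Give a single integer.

Step 1: sold=2 (running total=2) -> [12 10 5]
Step 2: sold=2 (running total=4) -> [14 10 6]
Step 3: sold=2 (running total=6) -> [16 10 7]
Step 4: sold=2 (running total=8) -> [18 10 8]
Step 5: sold=2 (running total=10) -> [20 10 9]
Step 6: sold=2 (running total=12) -> [22 10 10]
Step 7: sold=2 (running total=14) -> [24 10 11]
Step 8: sold=2 (running total=16) -> [26 10 12]

Answer: 16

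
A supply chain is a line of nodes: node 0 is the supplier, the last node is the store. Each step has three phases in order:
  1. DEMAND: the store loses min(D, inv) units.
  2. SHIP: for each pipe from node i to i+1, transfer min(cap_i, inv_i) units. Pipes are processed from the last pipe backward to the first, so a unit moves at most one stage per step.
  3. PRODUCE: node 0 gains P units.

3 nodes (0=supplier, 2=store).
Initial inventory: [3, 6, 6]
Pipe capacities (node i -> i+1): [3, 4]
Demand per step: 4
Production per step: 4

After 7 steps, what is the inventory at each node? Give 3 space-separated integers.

Step 1: demand=4,sold=4 ship[1->2]=4 ship[0->1]=3 prod=4 -> inv=[4 5 6]
Step 2: demand=4,sold=4 ship[1->2]=4 ship[0->1]=3 prod=4 -> inv=[5 4 6]
Step 3: demand=4,sold=4 ship[1->2]=4 ship[0->1]=3 prod=4 -> inv=[6 3 6]
Step 4: demand=4,sold=4 ship[1->2]=3 ship[0->1]=3 prod=4 -> inv=[7 3 5]
Step 5: demand=4,sold=4 ship[1->2]=3 ship[0->1]=3 prod=4 -> inv=[8 3 4]
Step 6: demand=4,sold=4 ship[1->2]=3 ship[0->1]=3 prod=4 -> inv=[9 3 3]
Step 7: demand=4,sold=3 ship[1->2]=3 ship[0->1]=3 prod=4 -> inv=[10 3 3]

10 3 3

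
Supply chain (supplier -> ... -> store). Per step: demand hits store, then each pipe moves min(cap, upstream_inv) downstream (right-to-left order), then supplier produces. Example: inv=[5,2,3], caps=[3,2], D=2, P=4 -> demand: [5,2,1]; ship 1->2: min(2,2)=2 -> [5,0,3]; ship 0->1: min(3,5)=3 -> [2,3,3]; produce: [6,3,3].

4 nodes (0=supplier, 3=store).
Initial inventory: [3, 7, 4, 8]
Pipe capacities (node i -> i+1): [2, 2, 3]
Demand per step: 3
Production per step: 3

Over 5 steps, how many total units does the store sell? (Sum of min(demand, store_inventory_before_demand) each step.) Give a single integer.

Answer: 15

Derivation:
Step 1: sold=3 (running total=3) -> [4 7 3 8]
Step 2: sold=3 (running total=6) -> [5 7 2 8]
Step 3: sold=3 (running total=9) -> [6 7 2 7]
Step 4: sold=3 (running total=12) -> [7 7 2 6]
Step 5: sold=3 (running total=15) -> [8 7 2 5]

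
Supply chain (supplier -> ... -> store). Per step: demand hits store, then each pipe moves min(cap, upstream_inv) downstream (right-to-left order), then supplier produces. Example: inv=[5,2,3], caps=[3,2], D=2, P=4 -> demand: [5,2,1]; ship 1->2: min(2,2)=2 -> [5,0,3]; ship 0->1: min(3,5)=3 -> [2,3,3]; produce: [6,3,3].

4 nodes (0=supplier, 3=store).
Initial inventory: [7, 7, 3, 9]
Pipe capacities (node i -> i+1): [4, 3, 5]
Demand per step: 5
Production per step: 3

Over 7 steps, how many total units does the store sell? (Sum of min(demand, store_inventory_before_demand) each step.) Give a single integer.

Step 1: sold=5 (running total=5) -> [6 8 3 7]
Step 2: sold=5 (running total=10) -> [5 9 3 5]
Step 3: sold=5 (running total=15) -> [4 10 3 3]
Step 4: sold=3 (running total=18) -> [3 11 3 3]
Step 5: sold=3 (running total=21) -> [3 11 3 3]
Step 6: sold=3 (running total=24) -> [3 11 3 3]
Step 7: sold=3 (running total=27) -> [3 11 3 3]

Answer: 27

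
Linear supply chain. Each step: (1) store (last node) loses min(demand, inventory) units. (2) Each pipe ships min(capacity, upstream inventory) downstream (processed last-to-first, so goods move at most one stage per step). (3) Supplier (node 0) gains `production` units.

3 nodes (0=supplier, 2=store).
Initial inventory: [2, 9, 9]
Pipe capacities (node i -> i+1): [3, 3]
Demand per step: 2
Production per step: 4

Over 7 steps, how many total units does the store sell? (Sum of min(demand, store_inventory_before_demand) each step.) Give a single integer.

Answer: 14

Derivation:
Step 1: sold=2 (running total=2) -> [4 8 10]
Step 2: sold=2 (running total=4) -> [5 8 11]
Step 3: sold=2 (running total=6) -> [6 8 12]
Step 4: sold=2 (running total=8) -> [7 8 13]
Step 5: sold=2 (running total=10) -> [8 8 14]
Step 6: sold=2 (running total=12) -> [9 8 15]
Step 7: sold=2 (running total=14) -> [10 8 16]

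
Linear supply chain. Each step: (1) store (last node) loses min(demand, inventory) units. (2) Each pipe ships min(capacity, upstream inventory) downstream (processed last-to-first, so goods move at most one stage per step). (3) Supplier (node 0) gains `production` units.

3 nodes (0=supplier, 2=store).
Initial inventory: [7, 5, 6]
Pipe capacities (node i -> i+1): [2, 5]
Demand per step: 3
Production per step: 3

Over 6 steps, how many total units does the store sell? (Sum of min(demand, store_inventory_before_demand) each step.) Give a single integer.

Answer: 18

Derivation:
Step 1: sold=3 (running total=3) -> [8 2 8]
Step 2: sold=3 (running total=6) -> [9 2 7]
Step 3: sold=3 (running total=9) -> [10 2 6]
Step 4: sold=3 (running total=12) -> [11 2 5]
Step 5: sold=3 (running total=15) -> [12 2 4]
Step 6: sold=3 (running total=18) -> [13 2 3]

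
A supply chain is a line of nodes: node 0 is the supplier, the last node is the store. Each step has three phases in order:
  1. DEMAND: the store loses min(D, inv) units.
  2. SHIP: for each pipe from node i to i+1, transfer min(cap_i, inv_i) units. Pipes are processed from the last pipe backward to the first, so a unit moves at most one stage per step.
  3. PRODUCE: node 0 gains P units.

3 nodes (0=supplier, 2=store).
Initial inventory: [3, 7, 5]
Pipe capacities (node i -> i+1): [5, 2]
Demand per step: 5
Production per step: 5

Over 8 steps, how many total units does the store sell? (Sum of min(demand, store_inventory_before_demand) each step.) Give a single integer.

Step 1: sold=5 (running total=5) -> [5 8 2]
Step 2: sold=2 (running total=7) -> [5 11 2]
Step 3: sold=2 (running total=9) -> [5 14 2]
Step 4: sold=2 (running total=11) -> [5 17 2]
Step 5: sold=2 (running total=13) -> [5 20 2]
Step 6: sold=2 (running total=15) -> [5 23 2]
Step 7: sold=2 (running total=17) -> [5 26 2]
Step 8: sold=2 (running total=19) -> [5 29 2]

Answer: 19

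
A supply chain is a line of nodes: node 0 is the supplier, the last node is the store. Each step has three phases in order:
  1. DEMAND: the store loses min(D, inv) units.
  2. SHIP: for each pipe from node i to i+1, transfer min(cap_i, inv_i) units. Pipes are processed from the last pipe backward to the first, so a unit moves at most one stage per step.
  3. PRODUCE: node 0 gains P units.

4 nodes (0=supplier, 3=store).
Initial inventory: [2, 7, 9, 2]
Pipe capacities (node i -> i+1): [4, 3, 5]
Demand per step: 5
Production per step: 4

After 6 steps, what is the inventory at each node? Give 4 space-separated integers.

Step 1: demand=5,sold=2 ship[2->3]=5 ship[1->2]=3 ship[0->1]=2 prod=4 -> inv=[4 6 7 5]
Step 2: demand=5,sold=5 ship[2->3]=5 ship[1->2]=3 ship[0->1]=4 prod=4 -> inv=[4 7 5 5]
Step 3: demand=5,sold=5 ship[2->3]=5 ship[1->2]=3 ship[0->1]=4 prod=4 -> inv=[4 8 3 5]
Step 4: demand=5,sold=5 ship[2->3]=3 ship[1->2]=3 ship[0->1]=4 prod=4 -> inv=[4 9 3 3]
Step 5: demand=5,sold=3 ship[2->3]=3 ship[1->2]=3 ship[0->1]=4 prod=4 -> inv=[4 10 3 3]
Step 6: demand=5,sold=3 ship[2->3]=3 ship[1->2]=3 ship[0->1]=4 prod=4 -> inv=[4 11 3 3]

4 11 3 3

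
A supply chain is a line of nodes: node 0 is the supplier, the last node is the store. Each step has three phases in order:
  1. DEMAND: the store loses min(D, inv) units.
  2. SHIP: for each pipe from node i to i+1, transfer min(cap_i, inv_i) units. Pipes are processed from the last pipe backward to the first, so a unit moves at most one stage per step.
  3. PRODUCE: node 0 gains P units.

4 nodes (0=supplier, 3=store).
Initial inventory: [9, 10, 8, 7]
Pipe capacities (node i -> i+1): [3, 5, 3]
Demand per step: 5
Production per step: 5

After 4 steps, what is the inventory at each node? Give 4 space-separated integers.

Step 1: demand=5,sold=5 ship[2->3]=3 ship[1->2]=5 ship[0->1]=3 prod=5 -> inv=[11 8 10 5]
Step 2: demand=5,sold=5 ship[2->3]=3 ship[1->2]=5 ship[0->1]=3 prod=5 -> inv=[13 6 12 3]
Step 3: demand=5,sold=3 ship[2->3]=3 ship[1->2]=5 ship[0->1]=3 prod=5 -> inv=[15 4 14 3]
Step 4: demand=5,sold=3 ship[2->3]=3 ship[1->2]=4 ship[0->1]=3 prod=5 -> inv=[17 3 15 3]

17 3 15 3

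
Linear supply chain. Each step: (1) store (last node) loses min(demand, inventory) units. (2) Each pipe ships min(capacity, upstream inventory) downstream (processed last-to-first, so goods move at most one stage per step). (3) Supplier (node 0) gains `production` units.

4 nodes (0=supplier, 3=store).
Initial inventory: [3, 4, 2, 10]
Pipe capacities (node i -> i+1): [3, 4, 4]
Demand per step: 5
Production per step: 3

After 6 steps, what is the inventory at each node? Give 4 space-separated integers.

Step 1: demand=5,sold=5 ship[2->3]=2 ship[1->2]=4 ship[0->1]=3 prod=3 -> inv=[3 3 4 7]
Step 2: demand=5,sold=5 ship[2->3]=4 ship[1->2]=3 ship[0->1]=3 prod=3 -> inv=[3 3 3 6]
Step 3: demand=5,sold=5 ship[2->3]=3 ship[1->2]=3 ship[0->1]=3 prod=3 -> inv=[3 3 3 4]
Step 4: demand=5,sold=4 ship[2->3]=3 ship[1->2]=3 ship[0->1]=3 prod=3 -> inv=[3 3 3 3]
Step 5: demand=5,sold=3 ship[2->3]=3 ship[1->2]=3 ship[0->1]=3 prod=3 -> inv=[3 3 3 3]
Step 6: demand=5,sold=3 ship[2->3]=3 ship[1->2]=3 ship[0->1]=3 prod=3 -> inv=[3 3 3 3]

3 3 3 3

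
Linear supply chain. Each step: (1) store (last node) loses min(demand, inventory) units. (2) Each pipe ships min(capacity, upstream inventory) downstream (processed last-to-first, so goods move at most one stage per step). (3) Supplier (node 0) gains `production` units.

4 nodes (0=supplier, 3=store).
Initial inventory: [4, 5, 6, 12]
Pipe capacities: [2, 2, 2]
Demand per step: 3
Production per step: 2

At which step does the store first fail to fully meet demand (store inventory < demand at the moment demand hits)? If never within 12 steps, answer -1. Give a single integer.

Step 1: demand=3,sold=3 ship[2->3]=2 ship[1->2]=2 ship[0->1]=2 prod=2 -> [4 5 6 11]
Step 2: demand=3,sold=3 ship[2->3]=2 ship[1->2]=2 ship[0->1]=2 prod=2 -> [4 5 6 10]
Step 3: demand=3,sold=3 ship[2->3]=2 ship[1->2]=2 ship[0->1]=2 prod=2 -> [4 5 6 9]
Step 4: demand=3,sold=3 ship[2->3]=2 ship[1->2]=2 ship[0->1]=2 prod=2 -> [4 5 6 8]
Step 5: demand=3,sold=3 ship[2->3]=2 ship[1->2]=2 ship[0->1]=2 prod=2 -> [4 5 6 7]
Step 6: demand=3,sold=3 ship[2->3]=2 ship[1->2]=2 ship[0->1]=2 prod=2 -> [4 5 6 6]
Step 7: demand=3,sold=3 ship[2->3]=2 ship[1->2]=2 ship[0->1]=2 prod=2 -> [4 5 6 5]
Step 8: demand=3,sold=3 ship[2->3]=2 ship[1->2]=2 ship[0->1]=2 prod=2 -> [4 5 6 4]
Step 9: demand=3,sold=3 ship[2->3]=2 ship[1->2]=2 ship[0->1]=2 prod=2 -> [4 5 6 3]
Step 10: demand=3,sold=3 ship[2->3]=2 ship[1->2]=2 ship[0->1]=2 prod=2 -> [4 5 6 2]
Step 11: demand=3,sold=2 ship[2->3]=2 ship[1->2]=2 ship[0->1]=2 prod=2 -> [4 5 6 2]
Step 12: demand=3,sold=2 ship[2->3]=2 ship[1->2]=2 ship[0->1]=2 prod=2 -> [4 5 6 2]
First stockout at step 11

11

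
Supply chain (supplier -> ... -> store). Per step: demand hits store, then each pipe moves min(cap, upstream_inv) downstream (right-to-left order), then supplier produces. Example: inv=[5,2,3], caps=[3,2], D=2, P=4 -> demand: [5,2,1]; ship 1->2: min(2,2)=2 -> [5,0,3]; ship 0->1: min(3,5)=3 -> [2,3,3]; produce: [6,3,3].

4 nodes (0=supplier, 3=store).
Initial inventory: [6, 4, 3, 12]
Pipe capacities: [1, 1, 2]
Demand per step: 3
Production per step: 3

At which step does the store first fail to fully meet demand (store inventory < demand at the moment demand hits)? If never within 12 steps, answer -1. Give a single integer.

Step 1: demand=3,sold=3 ship[2->3]=2 ship[1->2]=1 ship[0->1]=1 prod=3 -> [8 4 2 11]
Step 2: demand=3,sold=3 ship[2->3]=2 ship[1->2]=1 ship[0->1]=1 prod=3 -> [10 4 1 10]
Step 3: demand=3,sold=3 ship[2->3]=1 ship[1->2]=1 ship[0->1]=1 prod=3 -> [12 4 1 8]
Step 4: demand=3,sold=3 ship[2->3]=1 ship[1->2]=1 ship[0->1]=1 prod=3 -> [14 4 1 6]
Step 5: demand=3,sold=3 ship[2->3]=1 ship[1->2]=1 ship[0->1]=1 prod=3 -> [16 4 1 4]
Step 6: demand=3,sold=3 ship[2->3]=1 ship[1->2]=1 ship[0->1]=1 prod=3 -> [18 4 1 2]
Step 7: demand=3,sold=2 ship[2->3]=1 ship[1->2]=1 ship[0->1]=1 prod=3 -> [20 4 1 1]
Step 8: demand=3,sold=1 ship[2->3]=1 ship[1->2]=1 ship[0->1]=1 prod=3 -> [22 4 1 1]
Step 9: demand=3,sold=1 ship[2->3]=1 ship[1->2]=1 ship[0->1]=1 prod=3 -> [24 4 1 1]
Step 10: demand=3,sold=1 ship[2->3]=1 ship[1->2]=1 ship[0->1]=1 prod=3 -> [26 4 1 1]
Step 11: demand=3,sold=1 ship[2->3]=1 ship[1->2]=1 ship[0->1]=1 prod=3 -> [28 4 1 1]
Step 12: demand=3,sold=1 ship[2->3]=1 ship[1->2]=1 ship[0->1]=1 prod=3 -> [30 4 1 1]
First stockout at step 7

7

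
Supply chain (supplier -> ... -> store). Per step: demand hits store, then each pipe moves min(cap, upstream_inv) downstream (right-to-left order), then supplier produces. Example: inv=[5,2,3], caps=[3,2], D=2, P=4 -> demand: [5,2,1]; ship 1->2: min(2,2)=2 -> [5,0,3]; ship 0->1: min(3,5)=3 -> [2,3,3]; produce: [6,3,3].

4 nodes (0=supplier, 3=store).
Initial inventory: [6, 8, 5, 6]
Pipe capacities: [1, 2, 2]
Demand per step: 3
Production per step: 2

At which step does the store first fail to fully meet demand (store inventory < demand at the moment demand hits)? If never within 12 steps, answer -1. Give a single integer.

Step 1: demand=3,sold=3 ship[2->3]=2 ship[1->2]=2 ship[0->1]=1 prod=2 -> [7 7 5 5]
Step 2: demand=3,sold=3 ship[2->3]=2 ship[1->2]=2 ship[0->1]=1 prod=2 -> [8 6 5 4]
Step 3: demand=3,sold=3 ship[2->3]=2 ship[1->2]=2 ship[0->1]=1 prod=2 -> [9 5 5 3]
Step 4: demand=3,sold=3 ship[2->3]=2 ship[1->2]=2 ship[0->1]=1 prod=2 -> [10 4 5 2]
Step 5: demand=3,sold=2 ship[2->3]=2 ship[1->2]=2 ship[0->1]=1 prod=2 -> [11 3 5 2]
Step 6: demand=3,sold=2 ship[2->3]=2 ship[1->2]=2 ship[0->1]=1 prod=2 -> [12 2 5 2]
Step 7: demand=3,sold=2 ship[2->3]=2 ship[1->2]=2 ship[0->1]=1 prod=2 -> [13 1 5 2]
Step 8: demand=3,sold=2 ship[2->3]=2 ship[1->2]=1 ship[0->1]=1 prod=2 -> [14 1 4 2]
Step 9: demand=3,sold=2 ship[2->3]=2 ship[1->2]=1 ship[0->1]=1 prod=2 -> [15 1 3 2]
Step 10: demand=3,sold=2 ship[2->3]=2 ship[1->2]=1 ship[0->1]=1 prod=2 -> [16 1 2 2]
Step 11: demand=3,sold=2 ship[2->3]=2 ship[1->2]=1 ship[0->1]=1 prod=2 -> [17 1 1 2]
Step 12: demand=3,sold=2 ship[2->3]=1 ship[1->2]=1 ship[0->1]=1 prod=2 -> [18 1 1 1]
First stockout at step 5

5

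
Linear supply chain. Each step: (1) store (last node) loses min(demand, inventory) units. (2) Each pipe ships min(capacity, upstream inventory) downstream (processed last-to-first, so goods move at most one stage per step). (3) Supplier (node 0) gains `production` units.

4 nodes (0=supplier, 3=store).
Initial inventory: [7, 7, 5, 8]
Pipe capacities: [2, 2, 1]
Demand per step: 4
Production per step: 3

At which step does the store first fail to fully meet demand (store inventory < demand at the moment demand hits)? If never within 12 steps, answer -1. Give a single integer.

Step 1: demand=4,sold=4 ship[2->3]=1 ship[1->2]=2 ship[0->1]=2 prod=3 -> [8 7 6 5]
Step 2: demand=4,sold=4 ship[2->3]=1 ship[1->2]=2 ship[0->1]=2 prod=3 -> [9 7 7 2]
Step 3: demand=4,sold=2 ship[2->3]=1 ship[1->2]=2 ship[0->1]=2 prod=3 -> [10 7 8 1]
Step 4: demand=4,sold=1 ship[2->3]=1 ship[1->2]=2 ship[0->1]=2 prod=3 -> [11 7 9 1]
Step 5: demand=4,sold=1 ship[2->3]=1 ship[1->2]=2 ship[0->1]=2 prod=3 -> [12 7 10 1]
Step 6: demand=4,sold=1 ship[2->3]=1 ship[1->2]=2 ship[0->1]=2 prod=3 -> [13 7 11 1]
Step 7: demand=4,sold=1 ship[2->3]=1 ship[1->2]=2 ship[0->1]=2 prod=3 -> [14 7 12 1]
Step 8: demand=4,sold=1 ship[2->3]=1 ship[1->2]=2 ship[0->1]=2 prod=3 -> [15 7 13 1]
Step 9: demand=4,sold=1 ship[2->3]=1 ship[1->2]=2 ship[0->1]=2 prod=3 -> [16 7 14 1]
Step 10: demand=4,sold=1 ship[2->3]=1 ship[1->2]=2 ship[0->1]=2 prod=3 -> [17 7 15 1]
Step 11: demand=4,sold=1 ship[2->3]=1 ship[1->2]=2 ship[0->1]=2 prod=3 -> [18 7 16 1]
Step 12: demand=4,sold=1 ship[2->3]=1 ship[1->2]=2 ship[0->1]=2 prod=3 -> [19 7 17 1]
First stockout at step 3

3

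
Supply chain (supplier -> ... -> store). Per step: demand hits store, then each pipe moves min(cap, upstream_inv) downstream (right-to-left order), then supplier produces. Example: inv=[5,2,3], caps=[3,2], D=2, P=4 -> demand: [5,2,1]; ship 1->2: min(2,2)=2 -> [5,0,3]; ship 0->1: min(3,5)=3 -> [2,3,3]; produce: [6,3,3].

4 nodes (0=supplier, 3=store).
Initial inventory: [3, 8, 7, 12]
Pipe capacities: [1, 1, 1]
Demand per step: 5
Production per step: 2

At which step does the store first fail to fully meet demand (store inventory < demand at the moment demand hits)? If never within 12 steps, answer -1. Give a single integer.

Step 1: demand=5,sold=5 ship[2->3]=1 ship[1->2]=1 ship[0->1]=1 prod=2 -> [4 8 7 8]
Step 2: demand=5,sold=5 ship[2->3]=1 ship[1->2]=1 ship[0->1]=1 prod=2 -> [5 8 7 4]
Step 3: demand=5,sold=4 ship[2->3]=1 ship[1->2]=1 ship[0->1]=1 prod=2 -> [6 8 7 1]
Step 4: demand=5,sold=1 ship[2->3]=1 ship[1->2]=1 ship[0->1]=1 prod=2 -> [7 8 7 1]
Step 5: demand=5,sold=1 ship[2->3]=1 ship[1->2]=1 ship[0->1]=1 prod=2 -> [8 8 7 1]
Step 6: demand=5,sold=1 ship[2->3]=1 ship[1->2]=1 ship[0->1]=1 prod=2 -> [9 8 7 1]
Step 7: demand=5,sold=1 ship[2->3]=1 ship[1->2]=1 ship[0->1]=1 prod=2 -> [10 8 7 1]
Step 8: demand=5,sold=1 ship[2->3]=1 ship[1->2]=1 ship[0->1]=1 prod=2 -> [11 8 7 1]
Step 9: demand=5,sold=1 ship[2->3]=1 ship[1->2]=1 ship[0->1]=1 prod=2 -> [12 8 7 1]
Step 10: demand=5,sold=1 ship[2->3]=1 ship[1->2]=1 ship[0->1]=1 prod=2 -> [13 8 7 1]
Step 11: demand=5,sold=1 ship[2->3]=1 ship[1->2]=1 ship[0->1]=1 prod=2 -> [14 8 7 1]
Step 12: demand=5,sold=1 ship[2->3]=1 ship[1->2]=1 ship[0->1]=1 prod=2 -> [15 8 7 1]
First stockout at step 3

3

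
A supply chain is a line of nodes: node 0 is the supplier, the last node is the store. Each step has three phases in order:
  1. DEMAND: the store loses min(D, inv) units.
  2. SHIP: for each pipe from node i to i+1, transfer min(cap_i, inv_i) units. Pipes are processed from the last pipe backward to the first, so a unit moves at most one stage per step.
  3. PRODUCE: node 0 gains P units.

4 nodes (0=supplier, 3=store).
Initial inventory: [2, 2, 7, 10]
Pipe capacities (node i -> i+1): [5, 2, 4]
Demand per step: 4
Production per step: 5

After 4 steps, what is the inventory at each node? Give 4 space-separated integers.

Step 1: demand=4,sold=4 ship[2->3]=4 ship[1->2]=2 ship[0->1]=2 prod=5 -> inv=[5 2 5 10]
Step 2: demand=4,sold=4 ship[2->3]=4 ship[1->2]=2 ship[0->1]=5 prod=5 -> inv=[5 5 3 10]
Step 3: demand=4,sold=4 ship[2->3]=3 ship[1->2]=2 ship[0->1]=5 prod=5 -> inv=[5 8 2 9]
Step 4: demand=4,sold=4 ship[2->3]=2 ship[1->2]=2 ship[0->1]=5 prod=5 -> inv=[5 11 2 7]

5 11 2 7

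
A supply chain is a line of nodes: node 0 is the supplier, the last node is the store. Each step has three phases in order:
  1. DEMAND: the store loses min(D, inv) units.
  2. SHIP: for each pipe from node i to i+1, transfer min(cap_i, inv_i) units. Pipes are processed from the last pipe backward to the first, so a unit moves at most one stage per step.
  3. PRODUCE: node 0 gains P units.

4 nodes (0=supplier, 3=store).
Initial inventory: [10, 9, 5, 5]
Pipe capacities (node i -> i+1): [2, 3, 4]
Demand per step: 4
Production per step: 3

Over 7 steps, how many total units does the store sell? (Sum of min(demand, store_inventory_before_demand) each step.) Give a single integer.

Step 1: sold=4 (running total=4) -> [11 8 4 5]
Step 2: sold=4 (running total=8) -> [12 7 3 5]
Step 3: sold=4 (running total=12) -> [13 6 3 4]
Step 4: sold=4 (running total=16) -> [14 5 3 3]
Step 5: sold=3 (running total=19) -> [15 4 3 3]
Step 6: sold=3 (running total=22) -> [16 3 3 3]
Step 7: sold=3 (running total=25) -> [17 2 3 3]

Answer: 25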